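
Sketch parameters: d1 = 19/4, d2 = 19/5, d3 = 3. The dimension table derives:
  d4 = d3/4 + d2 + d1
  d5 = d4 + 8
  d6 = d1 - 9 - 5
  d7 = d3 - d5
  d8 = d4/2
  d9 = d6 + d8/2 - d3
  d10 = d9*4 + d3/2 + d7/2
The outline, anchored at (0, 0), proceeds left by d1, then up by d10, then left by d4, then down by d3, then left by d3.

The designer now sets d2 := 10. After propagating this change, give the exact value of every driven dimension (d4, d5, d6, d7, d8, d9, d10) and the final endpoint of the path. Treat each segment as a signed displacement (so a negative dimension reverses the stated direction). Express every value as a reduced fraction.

d4 = 31/2
d5 = 47/2
d6 = -37/4
d7 = -41/2
d8 = 31/4
d9 = -67/8
d10 = -169/4
endpoint = (-93/4, -181/4)

Apply edit: d2 := 10
  d4 = d3/4 + d2 + d1 = 31/2
  d5 = d4 + 8 = 47/2
  d6 = d1 - 9 - 5 = -37/4
  d7 = d3 - d5 = -41/2
  d8 = d4/2 = 31/4
  d9 = d6 + d8/2 - d3 = -67/8
  d10 = d9*4 + d3/2 + d7/2 = -169/4
Walk from origin (0, 0):
  seg 1: left by d1 = 19/4 → (-19/4, 0)
  seg 2: up by d10 = -169/4 → (-19/4, -169/4)
  seg 3: left by d4 = 31/2 → (-81/4, -169/4)
  seg 4: down by d3 = 3 → (-81/4, -181/4)
  seg 5: left by d3 = 3 → (-93/4, -181/4)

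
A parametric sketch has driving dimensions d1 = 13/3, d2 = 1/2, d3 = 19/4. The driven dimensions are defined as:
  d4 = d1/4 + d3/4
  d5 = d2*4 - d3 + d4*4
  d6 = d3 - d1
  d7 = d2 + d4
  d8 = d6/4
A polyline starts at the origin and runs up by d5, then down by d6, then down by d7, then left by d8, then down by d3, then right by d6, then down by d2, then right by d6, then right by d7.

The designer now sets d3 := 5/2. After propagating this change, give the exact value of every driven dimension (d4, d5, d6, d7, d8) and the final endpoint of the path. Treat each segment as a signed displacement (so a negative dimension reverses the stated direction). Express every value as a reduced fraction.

d4 = 41/24
d5 = 19/3
d6 = -11/6
d7 = 53/24
d8 = -11/24
endpoint = (-1, 71/24)

Apply edit: d3 := 5/2
  d4 = d1/4 + d3/4 = 41/24
  d5 = d2*4 - d3 + d4*4 = 19/3
  d6 = d3 - d1 = -11/6
  d7 = d2 + d4 = 53/24
  d8 = d6/4 = -11/24
Walk from origin (0, 0):
  seg 1: up by d5 = 19/3 → (0, 19/3)
  seg 2: down by d6 = -11/6 → (0, 49/6)
  seg 3: down by d7 = 53/24 → (0, 143/24)
  seg 4: left by d8 = -11/24 → (11/24, 143/24)
  seg 5: down by d3 = 5/2 → (11/24, 83/24)
  seg 6: right by d6 = -11/6 → (-11/8, 83/24)
  seg 7: down by d2 = 1/2 → (-11/8, 71/24)
  seg 8: right by d6 = -11/6 → (-77/24, 71/24)
  seg 9: right by d7 = 53/24 → (-1, 71/24)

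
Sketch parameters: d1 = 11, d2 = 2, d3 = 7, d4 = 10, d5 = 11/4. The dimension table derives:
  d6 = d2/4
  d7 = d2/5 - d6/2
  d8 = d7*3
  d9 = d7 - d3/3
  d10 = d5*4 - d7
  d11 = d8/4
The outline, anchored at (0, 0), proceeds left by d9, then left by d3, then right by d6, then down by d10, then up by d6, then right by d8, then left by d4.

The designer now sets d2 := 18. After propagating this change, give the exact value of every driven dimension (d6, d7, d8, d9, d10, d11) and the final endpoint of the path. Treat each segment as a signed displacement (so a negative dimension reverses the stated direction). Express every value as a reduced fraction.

d6 = 9/2
d7 = 27/20
d8 = 81/20
d9 = -59/60
d10 = 193/20
d11 = 81/80
endpoint = (-112/15, -103/20)

Apply edit: d2 := 18
  d6 = d2/4 = 9/2
  d7 = d2/5 - d6/2 = 27/20
  d8 = d7*3 = 81/20
  d9 = d7 - d3/3 = -59/60
  d10 = d5*4 - d7 = 193/20
  d11 = d8/4 = 81/80
Walk from origin (0, 0):
  seg 1: left by d9 = -59/60 → (59/60, 0)
  seg 2: left by d3 = 7 → (-361/60, 0)
  seg 3: right by d6 = 9/2 → (-91/60, 0)
  seg 4: down by d10 = 193/20 → (-91/60, -193/20)
  seg 5: up by d6 = 9/2 → (-91/60, -103/20)
  seg 6: right by d8 = 81/20 → (38/15, -103/20)
  seg 7: left by d4 = 10 → (-112/15, -103/20)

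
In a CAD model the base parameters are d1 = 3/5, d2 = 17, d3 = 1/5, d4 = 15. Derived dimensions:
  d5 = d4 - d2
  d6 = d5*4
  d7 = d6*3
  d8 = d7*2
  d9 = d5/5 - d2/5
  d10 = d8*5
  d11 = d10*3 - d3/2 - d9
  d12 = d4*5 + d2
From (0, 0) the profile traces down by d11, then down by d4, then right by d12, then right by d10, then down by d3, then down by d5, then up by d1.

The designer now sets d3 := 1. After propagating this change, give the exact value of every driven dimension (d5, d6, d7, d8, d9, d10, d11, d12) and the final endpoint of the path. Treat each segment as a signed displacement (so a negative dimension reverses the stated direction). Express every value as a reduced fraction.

Apply edit: d3 := 1
  d5 = d4 - d2 = -2
  d6 = d5*4 = -8
  d7 = d6*3 = -24
  d8 = d7*2 = -48
  d9 = d5/5 - d2/5 = -19/5
  d10 = d8*5 = -240
  d11 = d10*3 - d3/2 - d9 = -7167/10
  d12 = d4*5 + d2 = 92
Walk from origin (0, 0):
  seg 1: down by d11 = -7167/10 → (0, 7167/10)
  seg 2: down by d4 = 15 → (0, 7017/10)
  seg 3: right by d12 = 92 → (92, 7017/10)
  seg 4: right by d10 = -240 → (-148, 7017/10)
  seg 5: down by d3 = 1 → (-148, 7007/10)
  seg 6: down by d5 = -2 → (-148, 7027/10)
  seg 7: up by d1 = 3/5 → (-148, 7033/10)

d5 = -2
d6 = -8
d7 = -24
d8 = -48
d9 = -19/5
d10 = -240
d11 = -7167/10
d12 = 92
endpoint = (-148, 7033/10)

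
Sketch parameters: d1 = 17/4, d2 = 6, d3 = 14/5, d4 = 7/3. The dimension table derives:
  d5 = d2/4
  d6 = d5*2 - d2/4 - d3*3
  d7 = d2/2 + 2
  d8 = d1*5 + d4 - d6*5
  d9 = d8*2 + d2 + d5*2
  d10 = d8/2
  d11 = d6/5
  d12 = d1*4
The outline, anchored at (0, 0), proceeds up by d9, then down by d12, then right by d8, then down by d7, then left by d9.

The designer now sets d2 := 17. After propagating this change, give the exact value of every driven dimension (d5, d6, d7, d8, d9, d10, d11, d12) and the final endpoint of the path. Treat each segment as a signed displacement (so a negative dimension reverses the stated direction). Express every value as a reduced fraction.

d5 = 17/4
d6 = -83/20
d7 = 21/2
d8 = 133/3
d9 = 685/6
d10 = 133/6
d11 = -83/100
d12 = 17
endpoint = (-419/6, 260/3)

Apply edit: d2 := 17
  d5 = d2/4 = 17/4
  d6 = d5*2 - d2/4 - d3*3 = -83/20
  d7 = d2/2 + 2 = 21/2
  d8 = d1*5 + d4 - d6*5 = 133/3
  d9 = d8*2 + d2 + d5*2 = 685/6
  d10 = d8/2 = 133/6
  d11 = d6/5 = -83/100
  d12 = d1*4 = 17
Walk from origin (0, 0):
  seg 1: up by d9 = 685/6 → (0, 685/6)
  seg 2: down by d12 = 17 → (0, 583/6)
  seg 3: right by d8 = 133/3 → (133/3, 583/6)
  seg 4: down by d7 = 21/2 → (133/3, 260/3)
  seg 5: left by d9 = 685/6 → (-419/6, 260/3)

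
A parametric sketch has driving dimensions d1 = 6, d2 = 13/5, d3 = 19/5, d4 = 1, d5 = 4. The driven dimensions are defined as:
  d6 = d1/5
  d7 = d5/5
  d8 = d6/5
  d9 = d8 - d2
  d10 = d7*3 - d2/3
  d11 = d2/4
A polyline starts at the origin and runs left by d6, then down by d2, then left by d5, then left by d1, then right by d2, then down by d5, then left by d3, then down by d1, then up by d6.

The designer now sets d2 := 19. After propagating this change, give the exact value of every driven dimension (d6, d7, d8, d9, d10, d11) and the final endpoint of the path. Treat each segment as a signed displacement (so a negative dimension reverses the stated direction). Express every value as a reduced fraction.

Apply edit: d2 := 19
  d6 = d1/5 = 6/5
  d7 = d5/5 = 4/5
  d8 = d6/5 = 6/25
  d9 = d8 - d2 = -469/25
  d10 = d7*3 - d2/3 = -59/15
  d11 = d2/4 = 19/4
Walk from origin (0, 0):
  seg 1: left by d6 = 6/5 → (-6/5, 0)
  seg 2: down by d2 = 19 → (-6/5, -19)
  seg 3: left by d5 = 4 → (-26/5, -19)
  seg 4: left by d1 = 6 → (-56/5, -19)
  seg 5: right by d2 = 19 → (39/5, -19)
  seg 6: down by d5 = 4 → (39/5, -23)
  seg 7: left by d3 = 19/5 → (4, -23)
  seg 8: down by d1 = 6 → (4, -29)
  seg 9: up by d6 = 6/5 → (4, -139/5)

d6 = 6/5
d7 = 4/5
d8 = 6/25
d9 = -469/25
d10 = -59/15
d11 = 19/4
endpoint = (4, -139/5)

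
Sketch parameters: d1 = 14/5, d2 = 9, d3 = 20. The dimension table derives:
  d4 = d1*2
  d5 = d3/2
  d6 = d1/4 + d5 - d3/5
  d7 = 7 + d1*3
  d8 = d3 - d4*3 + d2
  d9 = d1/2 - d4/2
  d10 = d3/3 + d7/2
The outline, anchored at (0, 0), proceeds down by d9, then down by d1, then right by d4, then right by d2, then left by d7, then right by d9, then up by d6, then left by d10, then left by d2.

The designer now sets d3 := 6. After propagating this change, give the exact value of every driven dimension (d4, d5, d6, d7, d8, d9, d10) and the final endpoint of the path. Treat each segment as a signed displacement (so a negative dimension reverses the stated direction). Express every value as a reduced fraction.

d4 = 28/5
d5 = 3
d6 = 5/2
d7 = 77/5
d8 = -9/5
d9 = -7/5
d10 = 97/10
endpoint = (-209/10, 11/10)

Apply edit: d3 := 6
  d4 = d1*2 = 28/5
  d5 = d3/2 = 3
  d6 = d1/4 + d5 - d3/5 = 5/2
  d7 = 7 + d1*3 = 77/5
  d8 = d3 - d4*3 + d2 = -9/5
  d9 = d1/2 - d4/2 = -7/5
  d10 = d3/3 + d7/2 = 97/10
Walk from origin (0, 0):
  seg 1: down by d9 = -7/5 → (0, 7/5)
  seg 2: down by d1 = 14/5 → (0, -7/5)
  seg 3: right by d4 = 28/5 → (28/5, -7/5)
  seg 4: right by d2 = 9 → (73/5, -7/5)
  seg 5: left by d7 = 77/5 → (-4/5, -7/5)
  seg 6: right by d9 = -7/5 → (-11/5, -7/5)
  seg 7: up by d6 = 5/2 → (-11/5, 11/10)
  seg 8: left by d10 = 97/10 → (-119/10, 11/10)
  seg 9: left by d2 = 9 → (-209/10, 11/10)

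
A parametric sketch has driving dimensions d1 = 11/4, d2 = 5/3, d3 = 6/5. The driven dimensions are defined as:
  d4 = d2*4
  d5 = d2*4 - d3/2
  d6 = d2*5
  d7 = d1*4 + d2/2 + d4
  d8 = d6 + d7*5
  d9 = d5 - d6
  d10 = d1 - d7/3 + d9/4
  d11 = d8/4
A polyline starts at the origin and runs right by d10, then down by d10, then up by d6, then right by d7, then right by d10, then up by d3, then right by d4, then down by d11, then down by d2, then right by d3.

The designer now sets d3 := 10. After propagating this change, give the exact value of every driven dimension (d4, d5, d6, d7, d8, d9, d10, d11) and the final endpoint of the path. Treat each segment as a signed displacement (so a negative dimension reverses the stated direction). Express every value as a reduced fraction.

Apply edit: d3 := 10
  d4 = d2*4 = 20/3
  d5 = d2*4 - d3/2 = 5/3
  d6 = d2*5 = 25/3
  d7 = d1*4 + d2/2 + d4 = 37/2
  d8 = d6 + d7*5 = 605/6
  d9 = d5 - d6 = -20/3
  d10 = d1 - d7/3 + d9/4 = -61/12
  d11 = d8/4 = 605/24
Walk from origin (0, 0):
  seg 1: right by d10 = -61/12 → (-61/12, 0)
  seg 2: down by d10 = -61/12 → (-61/12, 61/12)
  seg 3: up by d6 = 25/3 → (-61/12, 161/12)
  seg 4: right by d7 = 37/2 → (161/12, 161/12)
  seg 5: right by d10 = -61/12 → (25/3, 161/12)
  seg 6: up by d3 = 10 → (25/3, 281/12)
  seg 7: right by d4 = 20/3 → (15, 281/12)
  seg 8: down by d11 = 605/24 → (15, -43/24)
  seg 9: down by d2 = 5/3 → (15, -83/24)
  seg 10: right by d3 = 10 → (25, -83/24)

d4 = 20/3
d5 = 5/3
d6 = 25/3
d7 = 37/2
d8 = 605/6
d9 = -20/3
d10 = -61/12
d11 = 605/24
endpoint = (25, -83/24)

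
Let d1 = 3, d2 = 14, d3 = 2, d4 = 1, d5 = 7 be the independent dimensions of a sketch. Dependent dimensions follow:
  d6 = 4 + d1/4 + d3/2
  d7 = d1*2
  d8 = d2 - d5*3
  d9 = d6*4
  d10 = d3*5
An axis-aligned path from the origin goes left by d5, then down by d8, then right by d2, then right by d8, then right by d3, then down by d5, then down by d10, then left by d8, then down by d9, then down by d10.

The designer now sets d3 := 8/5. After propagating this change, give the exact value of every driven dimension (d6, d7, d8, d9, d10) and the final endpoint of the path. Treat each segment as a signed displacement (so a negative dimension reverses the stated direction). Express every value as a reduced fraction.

Apply edit: d3 := 8/5
  d6 = 4 + d1/4 + d3/2 = 111/20
  d7 = d1*2 = 6
  d8 = d2 - d5*3 = -7
  d9 = d6*4 = 111/5
  d10 = d3*5 = 8
Walk from origin (0, 0):
  seg 1: left by d5 = 7 → (-7, 0)
  seg 2: down by d8 = -7 → (-7, 7)
  seg 3: right by d2 = 14 → (7, 7)
  seg 4: right by d8 = -7 → (0, 7)
  seg 5: right by d3 = 8/5 → (8/5, 7)
  seg 6: down by d5 = 7 → (8/5, 0)
  seg 7: down by d10 = 8 → (8/5, -8)
  seg 8: left by d8 = -7 → (43/5, -8)
  seg 9: down by d9 = 111/5 → (43/5, -151/5)
  seg 10: down by d10 = 8 → (43/5, -191/5)

d6 = 111/20
d7 = 6
d8 = -7
d9 = 111/5
d10 = 8
endpoint = (43/5, -191/5)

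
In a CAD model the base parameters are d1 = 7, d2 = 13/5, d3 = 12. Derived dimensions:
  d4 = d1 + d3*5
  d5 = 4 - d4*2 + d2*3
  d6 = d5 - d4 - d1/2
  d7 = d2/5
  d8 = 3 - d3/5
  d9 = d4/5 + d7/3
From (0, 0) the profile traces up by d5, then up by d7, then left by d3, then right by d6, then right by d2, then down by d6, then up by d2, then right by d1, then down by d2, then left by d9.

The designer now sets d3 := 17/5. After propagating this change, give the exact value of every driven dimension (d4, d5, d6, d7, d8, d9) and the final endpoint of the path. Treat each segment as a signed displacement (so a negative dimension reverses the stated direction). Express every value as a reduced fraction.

d4 = 24
d5 = -181/5
d6 = -637/10
d7 = 13/25
d8 = 58/25
d9 = 373/75
endpoint = (-9371/150, 1401/50)

Apply edit: d3 := 17/5
  d4 = d1 + d3*5 = 24
  d5 = 4 - d4*2 + d2*3 = -181/5
  d6 = d5 - d4 - d1/2 = -637/10
  d7 = d2/5 = 13/25
  d8 = 3 - d3/5 = 58/25
  d9 = d4/5 + d7/3 = 373/75
Walk from origin (0, 0):
  seg 1: up by d5 = -181/5 → (0, -181/5)
  seg 2: up by d7 = 13/25 → (0, -892/25)
  seg 3: left by d3 = 17/5 → (-17/5, -892/25)
  seg 4: right by d6 = -637/10 → (-671/10, -892/25)
  seg 5: right by d2 = 13/5 → (-129/2, -892/25)
  seg 6: down by d6 = -637/10 → (-129/2, 1401/50)
  seg 7: up by d2 = 13/5 → (-129/2, 1531/50)
  seg 8: right by d1 = 7 → (-115/2, 1531/50)
  seg 9: down by d2 = 13/5 → (-115/2, 1401/50)
  seg 10: left by d9 = 373/75 → (-9371/150, 1401/50)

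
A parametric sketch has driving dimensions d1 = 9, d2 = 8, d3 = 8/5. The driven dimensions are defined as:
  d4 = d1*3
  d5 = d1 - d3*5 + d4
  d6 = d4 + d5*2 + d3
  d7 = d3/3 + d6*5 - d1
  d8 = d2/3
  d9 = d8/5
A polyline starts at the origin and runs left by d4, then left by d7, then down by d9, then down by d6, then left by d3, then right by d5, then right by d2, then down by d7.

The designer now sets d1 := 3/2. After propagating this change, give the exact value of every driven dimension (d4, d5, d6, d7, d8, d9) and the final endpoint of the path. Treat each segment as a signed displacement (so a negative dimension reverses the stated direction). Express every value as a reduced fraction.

Apply edit: d1 := 3/2
  d4 = d1*3 = 9/2
  d5 = d1 - d3*5 + d4 = -2
  d6 = d4 + d5*2 + d3 = 21/10
  d7 = d3/3 + d6*5 - d1 = 143/15
  d8 = d2/3 = 8/3
  d9 = d8/5 = 8/15
Walk from origin (0, 0):
  seg 1: left by d4 = 9/2 → (-9/2, 0)
  seg 2: left by d7 = 143/15 → (-421/30, 0)
  seg 3: down by d9 = 8/15 → (-421/30, -8/15)
  seg 4: down by d6 = 21/10 → (-421/30, -79/30)
  seg 5: left by d3 = 8/5 → (-469/30, -79/30)
  seg 6: right by d5 = -2 → (-529/30, -79/30)
  seg 7: right by d2 = 8 → (-289/30, -79/30)
  seg 8: down by d7 = 143/15 → (-289/30, -73/6)

d4 = 9/2
d5 = -2
d6 = 21/10
d7 = 143/15
d8 = 8/3
d9 = 8/15
endpoint = (-289/30, -73/6)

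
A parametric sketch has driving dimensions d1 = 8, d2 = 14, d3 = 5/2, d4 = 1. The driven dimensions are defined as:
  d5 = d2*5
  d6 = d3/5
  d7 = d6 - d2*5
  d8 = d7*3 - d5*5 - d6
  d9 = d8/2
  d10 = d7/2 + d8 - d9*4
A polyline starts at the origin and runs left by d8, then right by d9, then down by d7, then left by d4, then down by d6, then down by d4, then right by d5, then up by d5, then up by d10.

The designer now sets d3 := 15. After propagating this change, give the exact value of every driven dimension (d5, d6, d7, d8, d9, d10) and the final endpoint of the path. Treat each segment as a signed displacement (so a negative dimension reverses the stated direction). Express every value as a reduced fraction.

d5 = 70
d6 = 3
d7 = -67
d8 = -554
d9 = -277
d10 = 1041/2
endpoint = (346, 1307/2)

Apply edit: d3 := 15
  d5 = d2*5 = 70
  d6 = d3/5 = 3
  d7 = d6 - d2*5 = -67
  d8 = d7*3 - d5*5 - d6 = -554
  d9 = d8/2 = -277
  d10 = d7/2 + d8 - d9*4 = 1041/2
Walk from origin (0, 0):
  seg 1: left by d8 = -554 → (554, 0)
  seg 2: right by d9 = -277 → (277, 0)
  seg 3: down by d7 = -67 → (277, 67)
  seg 4: left by d4 = 1 → (276, 67)
  seg 5: down by d6 = 3 → (276, 64)
  seg 6: down by d4 = 1 → (276, 63)
  seg 7: right by d5 = 70 → (346, 63)
  seg 8: up by d5 = 70 → (346, 133)
  seg 9: up by d10 = 1041/2 → (346, 1307/2)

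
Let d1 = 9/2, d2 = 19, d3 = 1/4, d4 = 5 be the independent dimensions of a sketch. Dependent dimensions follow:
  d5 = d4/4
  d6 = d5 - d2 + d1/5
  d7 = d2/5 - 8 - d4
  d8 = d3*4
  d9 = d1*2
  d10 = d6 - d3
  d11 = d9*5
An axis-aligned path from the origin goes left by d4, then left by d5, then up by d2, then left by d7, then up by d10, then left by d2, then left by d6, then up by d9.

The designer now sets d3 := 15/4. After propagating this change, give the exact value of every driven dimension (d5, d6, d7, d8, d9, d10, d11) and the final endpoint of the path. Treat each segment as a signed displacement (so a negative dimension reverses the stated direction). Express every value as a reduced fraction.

Apply edit: d3 := 15/4
  d5 = d4/4 = 5/4
  d6 = d5 - d2 + d1/5 = -337/20
  d7 = d2/5 - 8 - d4 = -46/5
  d8 = d3*4 = 15
  d9 = d1*2 = 9
  d10 = d6 - d3 = -103/5
  d11 = d9*5 = 45
Walk from origin (0, 0):
  seg 1: left by d4 = 5 → (-5, 0)
  seg 2: left by d5 = 5/4 → (-25/4, 0)
  seg 3: up by d2 = 19 → (-25/4, 19)
  seg 4: left by d7 = -46/5 → (59/20, 19)
  seg 5: up by d10 = -103/5 → (59/20, -8/5)
  seg 6: left by d2 = 19 → (-321/20, -8/5)
  seg 7: left by d6 = -337/20 → (4/5, -8/5)
  seg 8: up by d9 = 9 → (4/5, 37/5)

d5 = 5/4
d6 = -337/20
d7 = -46/5
d8 = 15
d9 = 9
d10 = -103/5
d11 = 45
endpoint = (4/5, 37/5)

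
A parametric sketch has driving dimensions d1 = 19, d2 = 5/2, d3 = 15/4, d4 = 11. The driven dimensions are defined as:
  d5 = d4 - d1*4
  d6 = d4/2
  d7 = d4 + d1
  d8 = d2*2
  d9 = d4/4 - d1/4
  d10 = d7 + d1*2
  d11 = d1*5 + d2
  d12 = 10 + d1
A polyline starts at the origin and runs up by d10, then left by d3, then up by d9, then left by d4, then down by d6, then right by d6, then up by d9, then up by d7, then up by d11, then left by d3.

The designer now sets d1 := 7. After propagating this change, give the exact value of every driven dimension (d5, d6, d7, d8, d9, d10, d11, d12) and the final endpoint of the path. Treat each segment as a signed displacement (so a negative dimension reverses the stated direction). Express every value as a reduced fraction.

d5 = -17
d6 = 11/2
d7 = 18
d8 = 5
d9 = 1
d10 = 32
d11 = 75/2
d12 = 17
endpoint = (-13, 84)

Apply edit: d1 := 7
  d5 = d4 - d1*4 = -17
  d6 = d4/2 = 11/2
  d7 = d4 + d1 = 18
  d8 = d2*2 = 5
  d9 = d4/4 - d1/4 = 1
  d10 = d7 + d1*2 = 32
  d11 = d1*5 + d2 = 75/2
  d12 = 10 + d1 = 17
Walk from origin (0, 0):
  seg 1: up by d10 = 32 → (0, 32)
  seg 2: left by d3 = 15/4 → (-15/4, 32)
  seg 3: up by d9 = 1 → (-15/4, 33)
  seg 4: left by d4 = 11 → (-59/4, 33)
  seg 5: down by d6 = 11/2 → (-59/4, 55/2)
  seg 6: right by d6 = 11/2 → (-37/4, 55/2)
  seg 7: up by d9 = 1 → (-37/4, 57/2)
  seg 8: up by d7 = 18 → (-37/4, 93/2)
  seg 9: up by d11 = 75/2 → (-37/4, 84)
  seg 10: left by d3 = 15/4 → (-13, 84)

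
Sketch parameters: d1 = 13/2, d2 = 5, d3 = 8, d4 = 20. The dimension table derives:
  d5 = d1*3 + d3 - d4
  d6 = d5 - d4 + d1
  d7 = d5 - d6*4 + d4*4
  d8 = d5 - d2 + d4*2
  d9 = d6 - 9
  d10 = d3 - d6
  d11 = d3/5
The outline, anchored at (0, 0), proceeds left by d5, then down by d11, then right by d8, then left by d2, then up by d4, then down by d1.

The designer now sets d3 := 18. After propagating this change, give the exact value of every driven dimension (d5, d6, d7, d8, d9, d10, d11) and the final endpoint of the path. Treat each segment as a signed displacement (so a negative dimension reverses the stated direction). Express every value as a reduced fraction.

Apply edit: d3 := 18
  d5 = d1*3 + d3 - d4 = 35/2
  d6 = d5 - d4 + d1 = 4
  d7 = d5 - d6*4 + d4*4 = 163/2
  d8 = d5 - d2 + d4*2 = 105/2
  d9 = d6 - 9 = -5
  d10 = d3 - d6 = 14
  d11 = d3/5 = 18/5
Walk from origin (0, 0):
  seg 1: left by d5 = 35/2 → (-35/2, 0)
  seg 2: down by d11 = 18/5 → (-35/2, -18/5)
  seg 3: right by d8 = 105/2 → (35, -18/5)
  seg 4: left by d2 = 5 → (30, -18/5)
  seg 5: up by d4 = 20 → (30, 82/5)
  seg 6: down by d1 = 13/2 → (30, 99/10)

d5 = 35/2
d6 = 4
d7 = 163/2
d8 = 105/2
d9 = -5
d10 = 14
d11 = 18/5
endpoint = (30, 99/10)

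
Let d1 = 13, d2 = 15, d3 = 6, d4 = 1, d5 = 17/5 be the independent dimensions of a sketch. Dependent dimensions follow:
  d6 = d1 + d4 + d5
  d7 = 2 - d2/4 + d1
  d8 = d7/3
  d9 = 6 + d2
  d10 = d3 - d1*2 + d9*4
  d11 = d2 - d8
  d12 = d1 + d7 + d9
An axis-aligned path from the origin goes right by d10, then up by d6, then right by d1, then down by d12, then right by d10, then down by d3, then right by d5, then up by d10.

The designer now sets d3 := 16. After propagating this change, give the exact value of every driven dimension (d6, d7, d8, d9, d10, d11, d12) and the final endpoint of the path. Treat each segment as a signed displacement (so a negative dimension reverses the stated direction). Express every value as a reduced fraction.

d6 = 87/5
d7 = 45/4
d8 = 15/4
d9 = 21
d10 = 74
d11 = 45/4
d12 = 181/4
endpoint = (822/5, 603/20)

Apply edit: d3 := 16
  d6 = d1 + d4 + d5 = 87/5
  d7 = 2 - d2/4 + d1 = 45/4
  d8 = d7/3 = 15/4
  d9 = 6 + d2 = 21
  d10 = d3 - d1*2 + d9*4 = 74
  d11 = d2 - d8 = 45/4
  d12 = d1 + d7 + d9 = 181/4
Walk from origin (0, 0):
  seg 1: right by d10 = 74 → (74, 0)
  seg 2: up by d6 = 87/5 → (74, 87/5)
  seg 3: right by d1 = 13 → (87, 87/5)
  seg 4: down by d12 = 181/4 → (87, -557/20)
  seg 5: right by d10 = 74 → (161, -557/20)
  seg 6: down by d3 = 16 → (161, -877/20)
  seg 7: right by d5 = 17/5 → (822/5, -877/20)
  seg 8: up by d10 = 74 → (822/5, 603/20)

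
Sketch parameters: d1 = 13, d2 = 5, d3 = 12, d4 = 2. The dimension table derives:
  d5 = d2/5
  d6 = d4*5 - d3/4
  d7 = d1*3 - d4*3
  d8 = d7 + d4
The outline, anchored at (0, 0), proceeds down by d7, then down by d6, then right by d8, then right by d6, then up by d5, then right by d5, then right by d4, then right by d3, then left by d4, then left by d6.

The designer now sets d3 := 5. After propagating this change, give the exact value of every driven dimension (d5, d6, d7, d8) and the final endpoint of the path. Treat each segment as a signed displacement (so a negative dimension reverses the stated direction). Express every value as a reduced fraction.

d5 = 1
d6 = 35/4
d7 = 33
d8 = 35
endpoint = (41, -163/4)

Apply edit: d3 := 5
  d5 = d2/5 = 1
  d6 = d4*5 - d3/4 = 35/4
  d7 = d1*3 - d4*3 = 33
  d8 = d7 + d4 = 35
Walk from origin (0, 0):
  seg 1: down by d7 = 33 → (0, -33)
  seg 2: down by d6 = 35/4 → (0, -167/4)
  seg 3: right by d8 = 35 → (35, -167/4)
  seg 4: right by d6 = 35/4 → (175/4, -167/4)
  seg 5: up by d5 = 1 → (175/4, -163/4)
  seg 6: right by d5 = 1 → (179/4, -163/4)
  seg 7: right by d4 = 2 → (187/4, -163/4)
  seg 8: right by d3 = 5 → (207/4, -163/4)
  seg 9: left by d4 = 2 → (199/4, -163/4)
  seg 10: left by d6 = 35/4 → (41, -163/4)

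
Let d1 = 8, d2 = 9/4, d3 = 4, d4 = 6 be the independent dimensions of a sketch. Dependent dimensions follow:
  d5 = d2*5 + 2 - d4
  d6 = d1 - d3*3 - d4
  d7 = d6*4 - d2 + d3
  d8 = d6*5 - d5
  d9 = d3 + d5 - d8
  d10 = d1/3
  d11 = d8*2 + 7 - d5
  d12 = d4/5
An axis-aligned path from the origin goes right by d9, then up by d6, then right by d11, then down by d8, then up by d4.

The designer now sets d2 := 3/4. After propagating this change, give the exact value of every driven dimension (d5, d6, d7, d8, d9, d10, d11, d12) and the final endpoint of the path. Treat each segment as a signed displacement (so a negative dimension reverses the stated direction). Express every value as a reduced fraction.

Apply edit: d2 := 3/4
  d5 = d2*5 + 2 - d4 = -1/4
  d6 = d1 - d3*3 - d4 = -10
  d7 = d6*4 - d2 + d3 = -147/4
  d8 = d6*5 - d5 = -199/4
  d9 = d3 + d5 - d8 = 107/2
  d10 = d1/3 = 8/3
  d11 = d8*2 + 7 - d5 = -369/4
  d12 = d4/5 = 6/5
Walk from origin (0, 0):
  seg 1: right by d9 = 107/2 → (107/2, 0)
  seg 2: up by d6 = -10 → (107/2, -10)
  seg 3: right by d11 = -369/4 → (-155/4, -10)
  seg 4: down by d8 = -199/4 → (-155/4, 159/4)
  seg 5: up by d4 = 6 → (-155/4, 183/4)

d5 = -1/4
d6 = -10
d7 = -147/4
d8 = -199/4
d9 = 107/2
d10 = 8/3
d11 = -369/4
d12 = 6/5
endpoint = (-155/4, 183/4)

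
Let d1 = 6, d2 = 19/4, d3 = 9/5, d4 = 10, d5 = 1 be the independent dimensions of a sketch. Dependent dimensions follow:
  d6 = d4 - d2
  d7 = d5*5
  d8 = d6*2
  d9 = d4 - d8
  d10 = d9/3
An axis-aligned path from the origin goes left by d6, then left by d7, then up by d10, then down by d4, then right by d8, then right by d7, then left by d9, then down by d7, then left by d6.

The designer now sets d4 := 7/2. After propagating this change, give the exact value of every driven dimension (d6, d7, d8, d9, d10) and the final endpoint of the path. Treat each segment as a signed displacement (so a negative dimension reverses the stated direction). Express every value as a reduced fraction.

d6 = -5/4
d7 = 5
d8 = -5/2
d9 = 6
d10 = 2
endpoint = (-6, -13/2)

Apply edit: d4 := 7/2
  d6 = d4 - d2 = -5/4
  d7 = d5*5 = 5
  d8 = d6*2 = -5/2
  d9 = d4 - d8 = 6
  d10 = d9/3 = 2
Walk from origin (0, 0):
  seg 1: left by d6 = -5/4 → (5/4, 0)
  seg 2: left by d7 = 5 → (-15/4, 0)
  seg 3: up by d10 = 2 → (-15/4, 2)
  seg 4: down by d4 = 7/2 → (-15/4, -3/2)
  seg 5: right by d8 = -5/2 → (-25/4, -3/2)
  seg 6: right by d7 = 5 → (-5/4, -3/2)
  seg 7: left by d9 = 6 → (-29/4, -3/2)
  seg 8: down by d7 = 5 → (-29/4, -13/2)
  seg 9: left by d6 = -5/4 → (-6, -13/2)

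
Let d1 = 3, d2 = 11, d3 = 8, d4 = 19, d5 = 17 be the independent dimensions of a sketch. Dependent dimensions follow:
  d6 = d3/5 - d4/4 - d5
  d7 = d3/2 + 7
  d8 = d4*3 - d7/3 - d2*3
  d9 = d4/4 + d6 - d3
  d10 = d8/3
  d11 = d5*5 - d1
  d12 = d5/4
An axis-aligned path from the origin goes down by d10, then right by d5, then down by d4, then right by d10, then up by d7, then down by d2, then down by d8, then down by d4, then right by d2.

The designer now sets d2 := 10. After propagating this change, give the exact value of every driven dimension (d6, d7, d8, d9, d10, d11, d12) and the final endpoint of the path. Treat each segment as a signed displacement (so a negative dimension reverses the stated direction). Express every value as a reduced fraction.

d6 = -403/20
d7 = 11
d8 = 70/3
d9 = -117/5
d10 = 70/9
d11 = 82
d12 = 17/4
endpoint = (313/9, -613/9)

Apply edit: d2 := 10
  d6 = d3/5 - d4/4 - d5 = -403/20
  d7 = d3/2 + 7 = 11
  d8 = d4*3 - d7/3 - d2*3 = 70/3
  d9 = d4/4 + d6 - d3 = -117/5
  d10 = d8/3 = 70/9
  d11 = d5*5 - d1 = 82
  d12 = d5/4 = 17/4
Walk from origin (0, 0):
  seg 1: down by d10 = 70/9 → (0, -70/9)
  seg 2: right by d5 = 17 → (17, -70/9)
  seg 3: down by d4 = 19 → (17, -241/9)
  seg 4: right by d10 = 70/9 → (223/9, -241/9)
  seg 5: up by d7 = 11 → (223/9, -142/9)
  seg 6: down by d2 = 10 → (223/9, -232/9)
  seg 7: down by d8 = 70/3 → (223/9, -442/9)
  seg 8: down by d4 = 19 → (223/9, -613/9)
  seg 9: right by d2 = 10 → (313/9, -613/9)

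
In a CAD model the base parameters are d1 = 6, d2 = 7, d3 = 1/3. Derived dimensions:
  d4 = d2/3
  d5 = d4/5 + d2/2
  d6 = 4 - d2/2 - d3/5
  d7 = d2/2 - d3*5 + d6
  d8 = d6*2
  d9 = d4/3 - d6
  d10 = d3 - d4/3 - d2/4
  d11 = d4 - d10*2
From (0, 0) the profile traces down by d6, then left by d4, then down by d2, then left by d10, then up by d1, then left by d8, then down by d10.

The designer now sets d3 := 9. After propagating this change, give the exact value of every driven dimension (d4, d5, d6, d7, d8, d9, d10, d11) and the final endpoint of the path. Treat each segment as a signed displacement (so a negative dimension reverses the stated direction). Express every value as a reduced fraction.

d4 = 7/3
d5 = 119/30
d6 = -13/10
d7 = -214/5
d8 = -13/5
d9 = 187/90
d10 = 233/36
d11 = -191/18
endpoint = (-1117/180, -1111/180)

Apply edit: d3 := 9
  d4 = d2/3 = 7/3
  d5 = d4/5 + d2/2 = 119/30
  d6 = 4 - d2/2 - d3/5 = -13/10
  d7 = d2/2 - d3*5 + d6 = -214/5
  d8 = d6*2 = -13/5
  d9 = d4/3 - d6 = 187/90
  d10 = d3 - d4/3 - d2/4 = 233/36
  d11 = d4 - d10*2 = -191/18
Walk from origin (0, 0):
  seg 1: down by d6 = -13/10 → (0, 13/10)
  seg 2: left by d4 = 7/3 → (-7/3, 13/10)
  seg 3: down by d2 = 7 → (-7/3, -57/10)
  seg 4: left by d10 = 233/36 → (-317/36, -57/10)
  seg 5: up by d1 = 6 → (-317/36, 3/10)
  seg 6: left by d8 = -13/5 → (-1117/180, 3/10)
  seg 7: down by d10 = 233/36 → (-1117/180, -1111/180)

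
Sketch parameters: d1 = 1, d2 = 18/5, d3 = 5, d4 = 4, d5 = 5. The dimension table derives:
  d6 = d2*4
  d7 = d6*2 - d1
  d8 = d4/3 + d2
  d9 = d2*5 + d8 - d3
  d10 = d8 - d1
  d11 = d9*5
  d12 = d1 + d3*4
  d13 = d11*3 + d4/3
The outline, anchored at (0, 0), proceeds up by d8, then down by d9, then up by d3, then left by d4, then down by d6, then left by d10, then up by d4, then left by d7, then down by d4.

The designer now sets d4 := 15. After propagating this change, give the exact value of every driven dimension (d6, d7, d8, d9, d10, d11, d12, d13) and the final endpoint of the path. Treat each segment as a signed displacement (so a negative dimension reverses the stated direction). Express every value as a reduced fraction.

Apply edit: d4 := 15
  d6 = d2*4 = 72/5
  d7 = d6*2 - d1 = 139/5
  d8 = d4/3 + d2 = 43/5
  d9 = d2*5 + d8 - d3 = 108/5
  d10 = d8 - d1 = 38/5
  d11 = d9*5 = 108
  d12 = d1 + d3*4 = 21
  d13 = d11*3 + d4/3 = 329
Walk from origin (0, 0):
  seg 1: up by d8 = 43/5 → (0, 43/5)
  seg 2: down by d9 = 108/5 → (0, -13)
  seg 3: up by d3 = 5 → (0, -8)
  seg 4: left by d4 = 15 → (-15, -8)
  seg 5: down by d6 = 72/5 → (-15, -112/5)
  seg 6: left by d10 = 38/5 → (-113/5, -112/5)
  seg 7: up by d4 = 15 → (-113/5, -37/5)
  seg 8: left by d7 = 139/5 → (-252/5, -37/5)
  seg 9: down by d4 = 15 → (-252/5, -112/5)

d6 = 72/5
d7 = 139/5
d8 = 43/5
d9 = 108/5
d10 = 38/5
d11 = 108
d12 = 21
d13 = 329
endpoint = (-252/5, -112/5)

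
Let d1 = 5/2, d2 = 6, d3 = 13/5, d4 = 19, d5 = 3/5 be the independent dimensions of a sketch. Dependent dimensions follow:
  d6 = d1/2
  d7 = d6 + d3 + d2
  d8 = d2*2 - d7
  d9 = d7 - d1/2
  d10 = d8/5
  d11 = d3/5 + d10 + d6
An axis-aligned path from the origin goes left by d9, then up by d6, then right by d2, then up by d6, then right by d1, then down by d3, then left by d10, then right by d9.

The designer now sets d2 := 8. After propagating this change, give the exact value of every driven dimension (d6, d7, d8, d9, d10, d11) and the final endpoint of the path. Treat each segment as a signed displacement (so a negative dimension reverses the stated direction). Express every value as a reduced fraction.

Apply edit: d2 := 8
  d6 = d1/2 = 5/4
  d7 = d6 + d3 + d2 = 237/20
  d8 = d2*2 - d7 = 83/20
  d9 = d7 - d1/2 = 53/5
  d10 = d8/5 = 83/100
  d11 = d3/5 + d10 + d6 = 13/5
Walk from origin (0, 0):
  seg 1: left by d9 = 53/5 → (-53/5, 0)
  seg 2: up by d6 = 5/4 → (-53/5, 5/4)
  seg 3: right by d2 = 8 → (-13/5, 5/4)
  seg 4: up by d6 = 5/4 → (-13/5, 5/2)
  seg 5: right by d1 = 5/2 → (-1/10, 5/2)
  seg 6: down by d3 = 13/5 → (-1/10, -1/10)
  seg 7: left by d10 = 83/100 → (-93/100, -1/10)
  seg 8: right by d9 = 53/5 → (967/100, -1/10)

d6 = 5/4
d7 = 237/20
d8 = 83/20
d9 = 53/5
d10 = 83/100
d11 = 13/5
endpoint = (967/100, -1/10)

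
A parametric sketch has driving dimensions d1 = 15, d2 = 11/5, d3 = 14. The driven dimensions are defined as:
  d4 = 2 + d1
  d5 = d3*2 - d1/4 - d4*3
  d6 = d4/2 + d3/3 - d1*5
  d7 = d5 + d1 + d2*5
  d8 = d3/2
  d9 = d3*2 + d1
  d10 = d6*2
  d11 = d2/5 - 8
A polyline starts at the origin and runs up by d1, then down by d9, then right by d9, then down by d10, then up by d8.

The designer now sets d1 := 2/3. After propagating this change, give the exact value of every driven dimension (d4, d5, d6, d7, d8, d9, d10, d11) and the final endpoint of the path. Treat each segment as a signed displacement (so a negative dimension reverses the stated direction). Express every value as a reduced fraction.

Apply edit: d1 := 2/3
  d4 = 2 + d1 = 8/3
  d5 = d3*2 - d1/4 - d4*3 = 119/6
  d6 = d4/2 + d3/3 - d1*5 = 8/3
  d7 = d5 + d1 + d2*5 = 63/2
  d8 = d3/2 = 7
  d9 = d3*2 + d1 = 86/3
  d10 = d6*2 = 16/3
  d11 = d2/5 - 8 = -189/25
Walk from origin (0, 0):
  seg 1: up by d1 = 2/3 → (0, 2/3)
  seg 2: down by d9 = 86/3 → (0, -28)
  seg 3: right by d9 = 86/3 → (86/3, -28)
  seg 4: down by d10 = 16/3 → (86/3, -100/3)
  seg 5: up by d8 = 7 → (86/3, -79/3)

d4 = 8/3
d5 = 119/6
d6 = 8/3
d7 = 63/2
d8 = 7
d9 = 86/3
d10 = 16/3
d11 = -189/25
endpoint = (86/3, -79/3)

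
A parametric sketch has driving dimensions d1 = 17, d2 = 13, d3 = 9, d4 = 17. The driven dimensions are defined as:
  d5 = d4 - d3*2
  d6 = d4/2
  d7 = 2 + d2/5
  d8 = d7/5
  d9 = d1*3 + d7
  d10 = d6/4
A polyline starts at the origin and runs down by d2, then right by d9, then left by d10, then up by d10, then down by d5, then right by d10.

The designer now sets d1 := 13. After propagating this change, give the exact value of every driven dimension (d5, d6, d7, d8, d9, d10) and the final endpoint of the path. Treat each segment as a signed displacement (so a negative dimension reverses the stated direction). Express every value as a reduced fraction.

Apply edit: d1 := 13
  d5 = d4 - d3*2 = -1
  d6 = d4/2 = 17/2
  d7 = 2 + d2/5 = 23/5
  d8 = d7/5 = 23/25
  d9 = d1*3 + d7 = 218/5
  d10 = d6/4 = 17/8
Walk from origin (0, 0):
  seg 1: down by d2 = 13 → (0, -13)
  seg 2: right by d9 = 218/5 → (218/5, -13)
  seg 3: left by d10 = 17/8 → (1659/40, -13)
  seg 4: up by d10 = 17/8 → (1659/40, -87/8)
  seg 5: down by d5 = -1 → (1659/40, -79/8)
  seg 6: right by d10 = 17/8 → (218/5, -79/8)

d5 = -1
d6 = 17/2
d7 = 23/5
d8 = 23/25
d9 = 218/5
d10 = 17/8
endpoint = (218/5, -79/8)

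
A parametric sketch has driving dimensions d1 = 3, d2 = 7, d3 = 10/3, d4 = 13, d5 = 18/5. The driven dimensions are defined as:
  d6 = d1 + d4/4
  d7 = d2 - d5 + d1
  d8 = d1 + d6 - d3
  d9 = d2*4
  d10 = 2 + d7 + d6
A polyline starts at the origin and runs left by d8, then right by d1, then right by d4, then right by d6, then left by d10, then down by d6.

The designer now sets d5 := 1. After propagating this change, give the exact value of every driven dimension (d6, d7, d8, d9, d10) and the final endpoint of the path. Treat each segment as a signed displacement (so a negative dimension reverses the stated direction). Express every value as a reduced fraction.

Apply edit: d5 := 1
  d6 = d1 + d4/4 = 25/4
  d7 = d2 - d5 + d1 = 9
  d8 = d1 + d6 - d3 = 71/12
  d9 = d2*4 = 28
  d10 = 2 + d7 + d6 = 69/4
Walk from origin (0, 0):
  seg 1: left by d8 = 71/12 → (-71/12, 0)
  seg 2: right by d1 = 3 → (-35/12, 0)
  seg 3: right by d4 = 13 → (121/12, 0)
  seg 4: right by d6 = 25/4 → (49/3, 0)
  seg 5: left by d10 = 69/4 → (-11/12, 0)
  seg 6: down by d6 = 25/4 → (-11/12, -25/4)

d6 = 25/4
d7 = 9
d8 = 71/12
d9 = 28
d10 = 69/4
endpoint = (-11/12, -25/4)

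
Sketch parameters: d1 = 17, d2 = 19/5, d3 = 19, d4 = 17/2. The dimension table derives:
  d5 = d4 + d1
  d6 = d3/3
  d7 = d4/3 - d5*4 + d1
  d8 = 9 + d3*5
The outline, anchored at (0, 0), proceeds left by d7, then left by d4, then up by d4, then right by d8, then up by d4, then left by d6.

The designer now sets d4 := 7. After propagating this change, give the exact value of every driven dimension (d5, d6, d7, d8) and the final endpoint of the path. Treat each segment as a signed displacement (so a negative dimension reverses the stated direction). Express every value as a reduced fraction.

d5 = 24
d6 = 19/3
d7 = -230/3
d8 = 104
endpoint = (502/3, 14)

Apply edit: d4 := 7
  d5 = d4 + d1 = 24
  d6 = d3/3 = 19/3
  d7 = d4/3 - d5*4 + d1 = -230/3
  d8 = 9 + d3*5 = 104
Walk from origin (0, 0):
  seg 1: left by d7 = -230/3 → (230/3, 0)
  seg 2: left by d4 = 7 → (209/3, 0)
  seg 3: up by d4 = 7 → (209/3, 7)
  seg 4: right by d8 = 104 → (521/3, 7)
  seg 5: up by d4 = 7 → (521/3, 14)
  seg 6: left by d6 = 19/3 → (502/3, 14)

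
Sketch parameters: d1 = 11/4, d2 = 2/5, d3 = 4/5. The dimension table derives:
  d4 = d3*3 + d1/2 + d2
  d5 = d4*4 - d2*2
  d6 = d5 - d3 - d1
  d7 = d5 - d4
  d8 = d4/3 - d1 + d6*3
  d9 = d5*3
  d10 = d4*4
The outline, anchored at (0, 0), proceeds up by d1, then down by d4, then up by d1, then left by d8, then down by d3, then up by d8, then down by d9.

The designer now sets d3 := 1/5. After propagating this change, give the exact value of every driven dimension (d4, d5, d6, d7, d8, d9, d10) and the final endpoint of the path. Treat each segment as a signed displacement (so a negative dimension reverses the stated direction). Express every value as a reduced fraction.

Apply edit: d3 := 1/5
  d4 = d3*3 + d1/2 + d2 = 19/8
  d5 = d4*4 - d2*2 = 87/10
  d6 = d5 - d3 - d1 = 23/4
  d7 = d5 - d4 = 253/40
  d8 = d4/3 - d1 + d6*3 = 367/24
  d9 = d5*3 = 261/10
  d10 = d4*4 = 19/2
Walk from origin (0, 0):
  seg 1: up by d1 = 11/4 → (0, 11/4)
  seg 2: down by d4 = 19/8 → (0, 3/8)
  seg 3: up by d1 = 11/4 → (0, 25/8)
  seg 4: left by d8 = 367/24 → (-367/24, 25/8)
  seg 5: down by d3 = 1/5 → (-367/24, 117/40)
  seg 6: up by d8 = 367/24 → (-367/24, 1093/60)
  seg 7: down by d9 = 261/10 → (-367/24, -473/60)

d4 = 19/8
d5 = 87/10
d6 = 23/4
d7 = 253/40
d8 = 367/24
d9 = 261/10
d10 = 19/2
endpoint = (-367/24, -473/60)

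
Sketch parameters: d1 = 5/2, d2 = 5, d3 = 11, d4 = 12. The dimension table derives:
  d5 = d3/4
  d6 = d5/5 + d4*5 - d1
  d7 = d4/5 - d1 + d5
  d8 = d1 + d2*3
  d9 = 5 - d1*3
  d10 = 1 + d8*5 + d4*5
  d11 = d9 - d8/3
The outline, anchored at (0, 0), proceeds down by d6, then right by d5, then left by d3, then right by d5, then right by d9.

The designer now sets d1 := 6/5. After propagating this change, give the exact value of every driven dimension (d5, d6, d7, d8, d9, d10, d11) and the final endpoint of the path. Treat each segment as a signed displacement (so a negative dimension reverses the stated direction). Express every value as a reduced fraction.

Apply edit: d1 := 6/5
  d5 = d3/4 = 11/4
  d6 = d5/5 + d4*5 - d1 = 1187/20
  d7 = d4/5 - d1 + d5 = 79/20
  d8 = d1 + d2*3 = 81/5
  d9 = 5 - d1*3 = 7/5
  d10 = 1 + d8*5 + d4*5 = 142
  d11 = d9 - d8/3 = -4
Walk from origin (0, 0):
  seg 1: down by d6 = 1187/20 → (0, -1187/20)
  seg 2: right by d5 = 11/4 → (11/4, -1187/20)
  seg 3: left by d3 = 11 → (-33/4, -1187/20)
  seg 4: right by d5 = 11/4 → (-11/2, -1187/20)
  seg 5: right by d9 = 7/5 → (-41/10, -1187/20)

d5 = 11/4
d6 = 1187/20
d7 = 79/20
d8 = 81/5
d9 = 7/5
d10 = 142
d11 = -4
endpoint = (-41/10, -1187/20)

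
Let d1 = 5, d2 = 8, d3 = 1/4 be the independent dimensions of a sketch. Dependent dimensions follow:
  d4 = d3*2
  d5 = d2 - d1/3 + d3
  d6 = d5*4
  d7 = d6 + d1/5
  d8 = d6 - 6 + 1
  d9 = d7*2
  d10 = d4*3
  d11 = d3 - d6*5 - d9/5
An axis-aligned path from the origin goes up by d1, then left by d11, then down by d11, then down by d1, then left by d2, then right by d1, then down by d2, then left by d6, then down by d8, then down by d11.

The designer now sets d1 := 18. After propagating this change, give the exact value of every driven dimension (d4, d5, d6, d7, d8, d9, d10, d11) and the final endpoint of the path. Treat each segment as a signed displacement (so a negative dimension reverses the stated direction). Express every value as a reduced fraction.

Apply edit: d1 := 18
  d4 = d3*2 = 1/2
  d5 = d2 - d1/3 + d3 = 9/4
  d6 = d5*4 = 9
  d7 = d6 + d1/5 = 63/5
  d8 = d6 - 6 + 1 = 4
  d9 = d7*2 = 126/5
  d10 = d4*3 = 3/2
  d11 = d3 - d6*5 - d9/5 = -4979/100
Walk from origin (0, 0):
  seg 1: up by d1 = 18 → (0, 18)
  seg 2: left by d11 = -4979/100 → (4979/100, 18)
  seg 3: down by d11 = -4979/100 → (4979/100, 6779/100)
  seg 4: down by d1 = 18 → (4979/100, 4979/100)
  seg 5: left by d2 = 8 → (4179/100, 4979/100)
  seg 6: right by d1 = 18 → (5979/100, 4979/100)
  seg 7: down by d2 = 8 → (5979/100, 4179/100)
  seg 8: left by d6 = 9 → (5079/100, 4179/100)
  seg 9: down by d8 = 4 → (5079/100, 3779/100)
  seg 10: down by d11 = -4979/100 → (5079/100, 4379/50)

d4 = 1/2
d5 = 9/4
d6 = 9
d7 = 63/5
d8 = 4
d9 = 126/5
d10 = 3/2
d11 = -4979/100
endpoint = (5079/100, 4379/50)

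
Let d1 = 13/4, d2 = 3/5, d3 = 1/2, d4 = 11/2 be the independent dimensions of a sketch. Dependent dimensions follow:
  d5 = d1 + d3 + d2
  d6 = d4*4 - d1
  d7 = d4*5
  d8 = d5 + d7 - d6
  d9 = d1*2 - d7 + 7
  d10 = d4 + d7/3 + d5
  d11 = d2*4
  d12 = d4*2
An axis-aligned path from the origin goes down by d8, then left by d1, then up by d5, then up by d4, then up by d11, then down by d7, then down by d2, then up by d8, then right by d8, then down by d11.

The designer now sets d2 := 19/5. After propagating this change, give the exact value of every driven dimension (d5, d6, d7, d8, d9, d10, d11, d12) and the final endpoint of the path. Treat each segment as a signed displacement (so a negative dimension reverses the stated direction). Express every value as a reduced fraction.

Apply edit: d2 := 19/5
  d5 = d1 + d3 + d2 = 151/20
  d6 = d4*4 - d1 = 75/4
  d7 = d4*5 = 55/2
  d8 = d5 + d7 - d6 = 163/10
  d9 = d1*2 - d7 + 7 = -14
  d10 = d4 + d7/3 + d5 = 1333/60
  d11 = d2*4 = 76/5
  d12 = d4*2 = 11
Walk from origin (0, 0):
  seg 1: down by d8 = 163/10 → (0, -163/10)
  seg 2: left by d1 = 13/4 → (-13/4, -163/10)
  seg 3: up by d5 = 151/20 → (-13/4, -35/4)
  seg 4: up by d4 = 11/2 → (-13/4, -13/4)
  seg 5: up by d11 = 76/5 → (-13/4, 239/20)
  seg 6: down by d7 = 55/2 → (-13/4, -311/20)
  seg 7: down by d2 = 19/5 → (-13/4, -387/20)
  seg 8: up by d8 = 163/10 → (-13/4, -61/20)
  seg 9: right by d8 = 163/10 → (261/20, -61/20)
  seg 10: down by d11 = 76/5 → (261/20, -73/4)

d5 = 151/20
d6 = 75/4
d7 = 55/2
d8 = 163/10
d9 = -14
d10 = 1333/60
d11 = 76/5
d12 = 11
endpoint = (261/20, -73/4)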